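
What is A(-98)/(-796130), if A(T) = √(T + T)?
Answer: -7*I/398065 ≈ -1.7585e-5*I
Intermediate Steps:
A(T) = √2*√T (A(T) = √(2*T) = √2*√T)
A(-98)/(-796130) = (√2*√(-98))/(-796130) = (√2*(7*I*√2))*(-1/796130) = (14*I)*(-1/796130) = -7*I/398065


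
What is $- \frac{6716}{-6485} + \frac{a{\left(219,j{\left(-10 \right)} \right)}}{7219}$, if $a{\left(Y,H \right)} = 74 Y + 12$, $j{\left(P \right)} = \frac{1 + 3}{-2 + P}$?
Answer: $\frac{153656534}{46815215} \approx 3.2822$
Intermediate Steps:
$j{\left(P \right)} = \frac{4}{-2 + P}$
$a{\left(Y,H \right)} = 12 + 74 Y$
$- \frac{6716}{-6485} + \frac{a{\left(219,j{\left(-10 \right)} \right)}}{7219} = - \frac{6716}{-6485} + \frac{12 + 74 \cdot 219}{7219} = \left(-6716\right) \left(- \frac{1}{6485}\right) + \left(12 + 16206\right) \frac{1}{7219} = \frac{6716}{6485} + 16218 \cdot \frac{1}{7219} = \frac{6716}{6485} + \frac{16218}{7219} = \frac{153656534}{46815215}$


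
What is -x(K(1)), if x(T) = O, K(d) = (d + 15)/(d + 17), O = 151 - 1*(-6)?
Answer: -157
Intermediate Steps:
O = 157 (O = 151 + 6 = 157)
K(d) = (15 + d)/(17 + d)
x(T) = 157
-x(K(1)) = -1*157 = -157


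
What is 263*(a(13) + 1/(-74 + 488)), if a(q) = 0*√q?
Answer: 263/414 ≈ 0.63527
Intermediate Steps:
a(q) = 0
263*(a(13) + 1/(-74 + 488)) = 263*(0 + 1/(-74 + 488)) = 263*(0 + 1/414) = 263*(1/414) = 263/414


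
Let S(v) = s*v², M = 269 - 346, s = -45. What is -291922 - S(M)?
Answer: -25117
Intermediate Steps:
M = -77
S(v) = -45*v²
-291922 - S(M) = -291922 - (-45)*(-77)² = -291922 - (-45)*5929 = -291922 - 1*(-266805) = -291922 + 266805 = -25117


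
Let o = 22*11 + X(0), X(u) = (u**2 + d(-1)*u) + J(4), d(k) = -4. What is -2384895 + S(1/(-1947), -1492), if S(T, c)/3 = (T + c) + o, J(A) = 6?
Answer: -1550218924/649 ≈ -2.3886e+6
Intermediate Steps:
X(u) = 6 + u**2 - 4*u (X(u) = (u**2 - 4*u) + 6 = 6 + u**2 - 4*u)
o = 248 (o = 22*11 + (6 + 0**2 - 4*0) = 242 + (6 + 0 + 0) = 242 + 6 = 248)
S(T, c) = 744 + 3*T + 3*c (S(T, c) = 3*((T + c) + 248) = 3*(248 + T + c) = 744 + 3*T + 3*c)
-2384895 + S(1/(-1947), -1492) = -2384895 + (744 + 3/(-1947) + 3*(-1492)) = -2384895 + (744 + 3*(-1/1947) - 4476) = -2384895 + (744 - 1/649 - 4476) = -2384895 - 2422069/649 = -1550218924/649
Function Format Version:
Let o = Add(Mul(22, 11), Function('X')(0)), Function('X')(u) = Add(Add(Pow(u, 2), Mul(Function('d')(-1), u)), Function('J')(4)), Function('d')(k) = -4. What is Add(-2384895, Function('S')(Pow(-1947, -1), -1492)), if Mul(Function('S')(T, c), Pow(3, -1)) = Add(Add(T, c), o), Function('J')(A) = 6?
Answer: Rational(-1550218924, 649) ≈ -2.3886e+6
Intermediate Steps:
Function('X')(u) = Add(6, Pow(u, 2), Mul(-4, u)) (Function('X')(u) = Add(Add(Pow(u, 2), Mul(-4, u)), 6) = Add(6, Pow(u, 2), Mul(-4, u)))
o = 248 (o = Add(Mul(22, 11), Add(6, Pow(0, 2), Mul(-4, 0))) = Add(242, Add(6, 0, 0)) = Add(242, 6) = 248)
Function('S')(T, c) = Add(744, Mul(3, T), Mul(3, c)) (Function('S')(T, c) = Mul(3, Add(Add(T, c), 248)) = Mul(3, Add(248, T, c)) = Add(744, Mul(3, T), Mul(3, c)))
Add(-2384895, Function('S')(Pow(-1947, -1), -1492)) = Add(-2384895, Add(744, Mul(3, Pow(-1947, -1)), Mul(3, -1492))) = Add(-2384895, Add(744, Mul(3, Rational(-1, 1947)), -4476)) = Add(-2384895, Add(744, Rational(-1, 649), -4476)) = Add(-2384895, Rational(-2422069, 649)) = Rational(-1550218924, 649)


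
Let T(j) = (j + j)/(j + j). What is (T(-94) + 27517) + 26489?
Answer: 54007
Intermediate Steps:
T(j) = 1 (T(j) = (2*j)/((2*j)) = (2*j)*(1/(2*j)) = 1)
(T(-94) + 27517) + 26489 = (1 + 27517) + 26489 = 27518 + 26489 = 54007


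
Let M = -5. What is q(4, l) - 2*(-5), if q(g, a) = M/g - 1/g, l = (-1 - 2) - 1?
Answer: 17/2 ≈ 8.5000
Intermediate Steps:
l = -4 (l = -3 - 1 = -4)
q(g, a) = -6/g (q(g, a) = -5/g - 1/g = -6/g)
q(4, l) - 2*(-5) = -6/4 - 2*(-5) = -6*¼ + 10 = -3/2 + 10 = 17/2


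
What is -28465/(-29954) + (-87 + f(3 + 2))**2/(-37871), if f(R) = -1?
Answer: 846034239/1134387934 ≈ 0.74581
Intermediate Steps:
-28465/(-29954) + (-87 + f(3 + 2))**2/(-37871) = -28465/(-29954) + (-87 - 1)**2/(-37871) = -28465*(-1/29954) + (-88)**2*(-1/37871) = 28465/29954 + 7744*(-1/37871) = 28465/29954 - 7744/37871 = 846034239/1134387934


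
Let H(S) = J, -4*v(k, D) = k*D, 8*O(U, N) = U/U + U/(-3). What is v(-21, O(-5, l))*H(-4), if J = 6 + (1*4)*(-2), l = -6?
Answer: -7/2 ≈ -3.5000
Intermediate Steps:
O(U, N) = ⅛ - U/24 (O(U, N) = (U/U + U/(-3))/8 = (1 + U*(-⅓))/8 = (1 - U/3)/8 = ⅛ - U/24)
v(k, D) = -D*k/4 (v(k, D) = -k*D/4 = -D*k/4)
J = -2 (J = 6 + 4*(-2) = 6 - 8 = -2)
H(S) = -2
v(-21, O(-5, l))*H(-4) = -¼*(⅛ - 1/24*(-5))*(-21)*(-2) = -¼*(⅛ + 5/24)*(-21)*(-2) = -¼*⅓*(-21)*(-2) = (7/4)*(-2) = -7/2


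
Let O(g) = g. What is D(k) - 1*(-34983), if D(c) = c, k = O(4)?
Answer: 34987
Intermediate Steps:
k = 4
D(k) - 1*(-34983) = 4 - 1*(-34983) = 4 + 34983 = 34987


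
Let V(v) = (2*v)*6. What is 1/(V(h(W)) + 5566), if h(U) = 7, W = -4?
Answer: 1/5650 ≈ 0.00017699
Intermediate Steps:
V(v) = 12*v
1/(V(h(W)) + 5566) = 1/(12*7 + 5566) = 1/(84 + 5566) = 1/5650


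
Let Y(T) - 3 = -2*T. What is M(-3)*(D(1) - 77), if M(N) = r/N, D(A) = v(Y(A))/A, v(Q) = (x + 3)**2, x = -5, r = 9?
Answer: 219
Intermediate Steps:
Y(T) = 3 - 2*T
v(Q) = 4 (v(Q) = (-5 + 3)**2 = (-2)**2 = 4)
D(A) = 4/A
M(N) = 9/N
M(-3)*(D(1) - 77) = (9/(-3))*(4/1 - 77) = (9*(-1/3))*(4*1 - 77) = -3*(4 - 77) = -3*(-73) = 219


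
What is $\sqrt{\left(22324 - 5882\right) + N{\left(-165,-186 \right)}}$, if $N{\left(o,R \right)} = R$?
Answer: $8 \sqrt{254} \approx 127.5$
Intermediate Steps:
$\sqrt{\left(22324 - 5882\right) + N{\left(-165,-186 \right)}} = \sqrt{\left(22324 - 5882\right) - 186} = \sqrt{16442 - 186} = \sqrt{16256} = 8 \sqrt{254}$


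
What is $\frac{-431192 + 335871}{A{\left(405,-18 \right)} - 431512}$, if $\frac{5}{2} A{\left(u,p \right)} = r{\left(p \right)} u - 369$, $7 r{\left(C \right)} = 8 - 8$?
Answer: $\frac{476605}{2158298} \approx 0.22082$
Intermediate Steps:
$r{\left(C \right)} = 0$ ($r{\left(C \right)} = \frac{8 - 8}{7} = \frac{1}{7} \cdot 0 = 0$)
$A{\left(u,p \right)} = - \frac{738}{5}$ ($A{\left(u,p \right)} = \frac{2 \left(0 u - 369\right)}{5} = \frac{2 \left(0 - 369\right)}{5} = \frac{2}{5} \left(-369\right) = - \frac{738}{5}$)
$\frac{-431192 + 335871}{A{\left(405,-18 \right)} - 431512} = \frac{-431192 + 335871}{- \frac{738}{5} - 431512} = - \frac{95321}{- \frac{2158298}{5}} = \left(-95321\right) \left(- \frac{5}{2158298}\right) = \frac{476605}{2158298}$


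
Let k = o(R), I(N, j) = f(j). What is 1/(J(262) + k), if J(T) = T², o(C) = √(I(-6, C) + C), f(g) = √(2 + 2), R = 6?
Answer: 17161/1177999682 - √2/2355999364 ≈ 1.4567e-5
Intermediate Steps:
f(g) = 2 (f(g) = √4 = 2)
I(N, j) = 2
o(C) = √(2 + C)
k = 2*√2 (k = √(2 + 6) = √8 = 2*√2 ≈ 2.8284)
1/(J(262) + k) = 1/(262² + 2*√2) = 1/(68644 + 2*√2)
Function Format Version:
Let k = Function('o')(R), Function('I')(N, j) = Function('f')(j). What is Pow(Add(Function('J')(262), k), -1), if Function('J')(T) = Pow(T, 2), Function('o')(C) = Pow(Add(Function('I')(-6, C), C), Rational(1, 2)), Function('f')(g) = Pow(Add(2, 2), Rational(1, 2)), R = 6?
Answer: Add(Rational(17161, 1177999682), Mul(Rational(-1, 2355999364), Pow(2, Rational(1, 2)))) ≈ 1.4567e-5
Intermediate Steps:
Function('f')(g) = 2 (Function('f')(g) = Pow(4, Rational(1, 2)) = 2)
Function('I')(N, j) = 2
Function('o')(C) = Pow(Add(2, C), Rational(1, 2))
k = Mul(2, Pow(2, Rational(1, 2))) (k = Pow(Add(2, 6), Rational(1, 2)) = Pow(8, Rational(1, 2)) = Mul(2, Pow(2, Rational(1, 2))) ≈ 2.8284)
Pow(Add(Function('J')(262), k), -1) = Pow(Add(Pow(262, 2), Mul(2, Pow(2, Rational(1, 2)))), -1) = Pow(Add(68644, Mul(2, Pow(2, Rational(1, 2)))), -1)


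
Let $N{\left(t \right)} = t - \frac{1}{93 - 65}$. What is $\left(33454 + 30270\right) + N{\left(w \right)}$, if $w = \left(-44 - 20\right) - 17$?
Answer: $\frac{1782003}{28} \approx 63643.0$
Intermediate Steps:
$w = -81$ ($w = -64 - 17 = -81$)
$N{\left(t \right)} = - \frac{1}{28} + t$ ($N{\left(t \right)} = t - \frac{1}{28} = - \frac{1}{28} + t$)
$\left(33454 + 30270\right) + N{\left(w \right)} = \left(33454 + 30270\right) - \frac{2269}{28} = 63724 - \frac{2269}{28} = \frac{1782003}{28}$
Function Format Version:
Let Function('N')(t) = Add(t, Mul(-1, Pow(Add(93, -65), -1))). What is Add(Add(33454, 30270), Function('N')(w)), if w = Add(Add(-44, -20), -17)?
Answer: Rational(1782003, 28) ≈ 63643.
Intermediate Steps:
w = -81 (w = Add(-64, -17) = -81)
Function('N')(t) = Add(Rational(-1, 28), t) (Function('N')(t) = Add(t, Mul(-1, Pow(28, -1))) = Add(t, Mul(-1, Rational(1, 28))) = Add(t, Rational(-1, 28)) = Add(Rational(-1, 28), t))
Add(Add(33454, 30270), Function('N')(w)) = Add(Add(33454, 30270), Add(Rational(-1, 28), -81)) = Add(63724, Rational(-2269, 28)) = Rational(1782003, 28)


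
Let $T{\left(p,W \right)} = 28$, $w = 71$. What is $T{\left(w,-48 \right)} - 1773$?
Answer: $-1745$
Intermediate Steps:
$T{\left(w,-48 \right)} - 1773 = 28 - 1773 = -1745$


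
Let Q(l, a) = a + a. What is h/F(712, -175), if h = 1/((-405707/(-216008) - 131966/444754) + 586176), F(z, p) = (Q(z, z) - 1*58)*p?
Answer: -24017605508/3365485005533445786775 ≈ -7.1364e-12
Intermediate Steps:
Q(l, a) = 2*a
F(z, p) = p*(-58 + 2*z) (F(z, p) = (2*z - 1*58)*p = (2*z - 58)*p = (-58 + 2*z)*p = p*(-58 + 2*z))
h = 48035211016/28157163819564491 (h = 1/((-405707*(-1/216008) - 131966*1/444754) + 586176) = 1/((405707/216008 - 65983/222377) + 586176) = 1/(75967049675/48035211016 + 586176) = 1/(28157163819564491/48035211016) = 48035211016/28157163819564491 ≈ 1.7060e-6)
h/F(712, -175) = 48035211016/(28157163819564491*((2*(-175)*(-29 + 712)))) = 48035211016/(28157163819564491*((2*(-175)*683))) = (48035211016/28157163819564491)/(-239050) = (48035211016/28157163819564491)*(-1/239050) = -24017605508/3365485005533445786775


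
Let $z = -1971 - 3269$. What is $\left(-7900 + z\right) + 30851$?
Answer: $17711$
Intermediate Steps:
$z = -5240$ ($z = -1971 - 3269 = -5240$)
$\left(-7900 + z\right) + 30851 = \left(-7900 - 5240\right) + 30851 = -13140 + 30851 = 17711$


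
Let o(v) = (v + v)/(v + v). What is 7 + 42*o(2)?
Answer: 49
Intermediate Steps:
o(v) = 1 (o(v) = (2*v)/((2*v)) = (2*v)*(1/(2*v)) = 1)
7 + 42*o(2) = 7 + 42*1 = 7 + 42 = 49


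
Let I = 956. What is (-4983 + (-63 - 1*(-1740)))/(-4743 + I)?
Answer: 3306/3787 ≈ 0.87299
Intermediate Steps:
(-4983 + (-63 - 1*(-1740)))/(-4743 + I) = (-4983 + (-63 - 1*(-1740)))/(-4743 + 956) = (-4983 + (-63 + 1740))/(-3787) = (-4983 + 1677)*(-1/3787) = -3306*(-1/3787) = 3306/3787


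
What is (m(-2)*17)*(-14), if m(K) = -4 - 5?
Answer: 2142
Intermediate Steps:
m(K) = -9
(m(-2)*17)*(-14) = -9*17*(-14) = -153*(-14) = 2142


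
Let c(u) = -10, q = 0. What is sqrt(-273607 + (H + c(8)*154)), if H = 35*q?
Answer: I*sqrt(275147) ≈ 524.54*I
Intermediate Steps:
H = 0 (H = 35*0 = 0)
sqrt(-273607 + (H + c(8)*154)) = sqrt(-273607 + (0 - 10*154)) = sqrt(-273607 + (0 - 1540)) = sqrt(-273607 - 1540) = sqrt(-275147) = I*sqrt(275147)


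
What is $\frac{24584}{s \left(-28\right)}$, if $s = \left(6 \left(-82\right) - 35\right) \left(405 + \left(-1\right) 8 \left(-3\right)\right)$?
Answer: $\frac{878}{226083} \approx 0.0038835$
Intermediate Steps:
$s = -226083$ ($s = \left(-492 - 35\right) \left(405 - -24\right) = - 527 \left(405 + 24\right) = \left(-527\right) 429 = -226083$)
$\frac{24584}{s \left(-28\right)} = \frac{24584}{\left(-226083\right) \left(-28\right)} = \frac{24584}{6330324} = 24584 \cdot \frac{1}{6330324} = \frac{878}{226083}$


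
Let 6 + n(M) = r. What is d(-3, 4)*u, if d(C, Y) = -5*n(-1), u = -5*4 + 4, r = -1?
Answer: -560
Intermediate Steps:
n(M) = -7 (n(M) = -6 - 1 = -7)
u = -16 (u = -20 + 4 = -16)
d(C, Y) = 35 (d(C, Y) = -5*(-7) = 35)
d(-3, 4)*u = 35*(-16) = -560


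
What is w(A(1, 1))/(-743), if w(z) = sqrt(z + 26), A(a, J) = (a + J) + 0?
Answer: -2*sqrt(7)/743 ≈ -0.0071218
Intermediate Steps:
A(a, J) = J + a (A(a, J) = (J + a) + 0 = J + a)
w(z) = sqrt(26 + z)
w(A(1, 1))/(-743) = sqrt(26 + (1 + 1))/(-743) = sqrt(26 + 2)*(-1/743) = sqrt(28)*(-1/743) = (2*sqrt(7))*(-1/743) = -2*sqrt(7)/743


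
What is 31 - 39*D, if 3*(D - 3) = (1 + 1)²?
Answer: -138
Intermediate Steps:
D = 13/3 (D = 3 + (1 + 1)²/3 = 3 + (⅓)*2² = 3 + (⅓)*4 = 3 + 4/3 = 13/3 ≈ 4.3333)
31 - 39*D = 31 - 39*13/3 = 31 - 169 = -138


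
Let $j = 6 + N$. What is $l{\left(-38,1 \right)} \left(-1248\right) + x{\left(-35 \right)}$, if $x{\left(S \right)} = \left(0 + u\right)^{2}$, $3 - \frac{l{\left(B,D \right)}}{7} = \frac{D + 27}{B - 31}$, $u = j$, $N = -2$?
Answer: $- \frac{683952}{23} \approx -29737.0$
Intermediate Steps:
$j = 4$ ($j = 6 - 2 = 4$)
$u = 4$
$l{\left(B,D \right)} = 21 - \frac{7 \left(27 + D\right)}{-31 + B}$ ($l{\left(B,D \right)} = 21 - 7 \frac{D + 27}{B - 31} = 21 - 7 \frac{27 + D}{-31 + B} = 21 - \frac{7 \left(27 + D\right)}{-31 + B}$)
$x{\left(S \right)} = 16$ ($x{\left(S \right)} = \left(0 + 4\right)^{2} = 4^{2} = 16$)
$l{\left(-38,1 \right)} \left(-1248\right) + x{\left(-35 \right)} = \frac{7 \left(-120 - 1 + 3 \left(-38\right)\right)}{-31 - 38} \left(-1248\right) + 16 = \frac{7 \left(-120 - 1 - 114\right)}{-69} \left(-1248\right) + 16 = 7 \left(- \frac{1}{69}\right) \left(-235\right) \left(-1248\right) + 16 = \frac{1645}{69} \left(-1248\right) + 16 = - \frac{684320}{23} + 16 = - \frac{683952}{23}$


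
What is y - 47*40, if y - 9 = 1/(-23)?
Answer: -43034/23 ≈ -1871.0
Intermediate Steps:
y = 206/23 (y = 9 + 1/(-23) = 9 - 1/23 = 206/23 ≈ 8.9565)
y - 47*40 = 206/23 - 47*40 = 206/23 - 1880 = -43034/23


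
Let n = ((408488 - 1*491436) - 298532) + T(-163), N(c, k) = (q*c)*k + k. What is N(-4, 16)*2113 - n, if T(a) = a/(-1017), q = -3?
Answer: 834940565/1017 ≈ 8.2098e+5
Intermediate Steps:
N(c, k) = k - 3*c*k (N(c, k) = (-3*c)*k + k = -3*c*k + k = k - 3*c*k)
T(a) = -a/1017 (T(a) = a*(-1/1017) = -a/1017)
n = -387964997/1017 (n = ((408488 - 1*491436) - 298532) - 1/1017*(-163) = ((408488 - 491436) - 298532) + 163/1017 = (-82948 - 298532) + 163/1017 = -381480 + 163/1017 = -387964997/1017 ≈ -3.8148e+5)
N(-4, 16)*2113 - n = (16*(1 - 3*(-4)))*2113 - 1*(-387964997/1017) = (16*(1 + 12))*2113 + 387964997/1017 = (16*13)*2113 + 387964997/1017 = 208*2113 + 387964997/1017 = 439504 + 387964997/1017 = 834940565/1017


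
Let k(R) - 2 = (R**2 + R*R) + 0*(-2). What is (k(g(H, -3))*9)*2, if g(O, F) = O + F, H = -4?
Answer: 1800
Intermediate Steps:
g(O, F) = F + O
k(R) = 2 + 2*R**2 (k(R) = 2 + ((R**2 + R*R) + 0*(-2)) = 2 + ((R**2 + R**2) + 0) = 2 + (2*R**2 + 0) = 2 + 2*R**2)
(k(g(H, -3))*9)*2 = ((2 + 2*(-3 - 4)**2)*9)*2 = ((2 + 2*(-7)**2)*9)*2 = ((2 + 2*49)*9)*2 = ((2 + 98)*9)*2 = (100*9)*2 = 900*2 = 1800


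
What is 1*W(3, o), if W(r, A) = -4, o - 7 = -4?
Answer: -4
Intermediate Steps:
o = 3 (o = 7 - 4 = 3)
1*W(3, o) = 1*(-4) = -4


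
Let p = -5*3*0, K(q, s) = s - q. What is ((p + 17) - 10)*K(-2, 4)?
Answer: 42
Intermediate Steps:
p = 0 (p = -15*0 = 0)
((p + 17) - 10)*K(-2, 4) = ((0 + 17) - 10)*(4 - 1*(-2)) = (17 - 10)*(4 + 2) = 7*6 = 42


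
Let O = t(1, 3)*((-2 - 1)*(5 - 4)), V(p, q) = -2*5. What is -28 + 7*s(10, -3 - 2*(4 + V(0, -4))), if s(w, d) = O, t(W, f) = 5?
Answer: -133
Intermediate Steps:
V(p, q) = -10
O = -15 (O = 5*((-2 - 1)*(5 - 4)) = 5*(-3*1) = 5*(-3) = -15)
s(w, d) = -15
-28 + 7*s(10, -3 - 2*(4 + V(0, -4))) = -28 + 7*(-15) = -28 - 105 = -133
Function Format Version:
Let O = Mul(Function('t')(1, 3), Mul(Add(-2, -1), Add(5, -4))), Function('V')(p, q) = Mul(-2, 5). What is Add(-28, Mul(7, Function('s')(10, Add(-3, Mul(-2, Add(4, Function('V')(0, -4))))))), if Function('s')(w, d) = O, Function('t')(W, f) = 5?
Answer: -133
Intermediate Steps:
Function('V')(p, q) = -10
O = -15 (O = Mul(5, Mul(Add(-2, -1), Add(5, -4))) = Mul(5, Mul(-3, 1)) = Mul(5, -3) = -15)
Function('s')(w, d) = -15
Add(-28, Mul(7, Function('s')(10, Add(-3, Mul(-2, Add(4, Function('V')(0, -4))))))) = Add(-28, Mul(7, -15)) = Add(-28, -105) = -133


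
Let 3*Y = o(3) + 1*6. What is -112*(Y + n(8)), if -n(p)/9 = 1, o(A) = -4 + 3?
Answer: 2464/3 ≈ 821.33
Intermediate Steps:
o(A) = -1
Y = 5/3 (Y = (-1 + 1*6)/3 = (-1 + 6)/3 = (⅓)*5 = 5/3 ≈ 1.6667)
n(p) = -9 (n(p) = -9*1 = -9)
-112*(Y + n(8)) = -112*(5/3 - 9) = -112*(-22/3) = 2464/3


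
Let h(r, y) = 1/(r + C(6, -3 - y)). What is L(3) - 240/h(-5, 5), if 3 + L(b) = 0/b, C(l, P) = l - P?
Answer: -2163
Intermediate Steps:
h(r, y) = 1/(9 + r + y) (h(r, y) = 1/(r + (6 - (-3 - y))) = 1/(r + (6 + (3 + y))) = 1/(r + (9 + y)) = 1/(9 + r + y))
L(b) = -3 (L(b) = -3 + 0/b = -3 + 0 = -3)
L(3) - 240/h(-5, 5) = -3 - 240/(1/(9 - 5 + 5)) = -3 - 240/(1/9) = -3 - 240/⅑ = -3 - 240*9 = -3 - 6*360 = -3 - 2160 = -2163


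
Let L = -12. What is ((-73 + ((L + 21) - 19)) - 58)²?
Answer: 19881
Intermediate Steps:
((-73 + ((L + 21) - 19)) - 58)² = ((-73 + ((-12 + 21) - 19)) - 58)² = ((-73 + (9 - 19)) - 58)² = ((-73 - 10) - 58)² = (-83 - 58)² = (-141)² = 19881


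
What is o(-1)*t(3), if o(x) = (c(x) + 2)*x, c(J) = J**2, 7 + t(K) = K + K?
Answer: 3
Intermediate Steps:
t(K) = -7 + 2*K (t(K) = -7 + (K + K) = -7 + 2*K)
o(x) = x*(2 + x**2) (o(x) = (x**2 + 2)*x = (2 + x**2)*x = x*(2 + x**2))
o(-1)*t(3) = (-(2 + (-1)**2))*(-7 + 2*3) = (-(2 + 1))*(-7 + 6) = -1*3*(-1) = -3*(-1) = 3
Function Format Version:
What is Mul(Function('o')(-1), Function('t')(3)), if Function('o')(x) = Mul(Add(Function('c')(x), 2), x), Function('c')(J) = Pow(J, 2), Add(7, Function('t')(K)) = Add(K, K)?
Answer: 3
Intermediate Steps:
Function('t')(K) = Add(-7, Mul(2, K)) (Function('t')(K) = Add(-7, Add(K, K)) = Add(-7, Mul(2, K)))
Function('o')(x) = Mul(x, Add(2, Pow(x, 2))) (Function('o')(x) = Mul(Add(Pow(x, 2), 2), x) = Mul(Add(2, Pow(x, 2)), x) = Mul(x, Add(2, Pow(x, 2))))
Mul(Function('o')(-1), Function('t')(3)) = Mul(Mul(-1, Add(2, Pow(-1, 2))), Add(-7, Mul(2, 3))) = Mul(Mul(-1, Add(2, 1)), Add(-7, 6)) = Mul(Mul(-1, 3), -1) = Mul(-3, -1) = 3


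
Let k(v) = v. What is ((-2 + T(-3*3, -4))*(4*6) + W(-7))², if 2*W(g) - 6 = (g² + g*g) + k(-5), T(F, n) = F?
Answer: 184041/4 ≈ 46010.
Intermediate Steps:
W(g) = ½ + g² (W(g) = 3 + ((g² + g*g) - 5)/2 = 3 + ((g² + g²) - 5)/2 = 3 + (2*g² - 5)/2 = 3 + (-5 + 2*g²)/2 = 3 + (-5/2 + g²) = ½ + g²)
((-2 + T(-3*3, -4))*(4*6) + W(-7))² = ((-2 - 3*3)*(4*6) + (½ + (-7)²))² = ((-2 - 9)*24 + (½ + 49))² = (-11*24 + 99/2)² = (-264 + 99/2)² = (-429/2)² = 184041/4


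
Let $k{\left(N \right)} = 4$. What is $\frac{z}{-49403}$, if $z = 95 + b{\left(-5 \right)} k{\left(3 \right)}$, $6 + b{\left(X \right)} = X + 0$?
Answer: $- \frac{51}{49403} \approx -0.0010323$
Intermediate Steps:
$b{\left(X \right)} = -6 + X$ ($b{\left(X \right)} = -6 + \left(X + 0\right) = -6 + X$)
$z = 51$ ($z = 95 + \left(-6 - 5\right) 4 = 95 - 44 = 51$)
$\frac{z}{-49403} = \frac{51}{-49403} = 51 \left(- \frac{1}{49403}\right) = - \frac{51}{49403}$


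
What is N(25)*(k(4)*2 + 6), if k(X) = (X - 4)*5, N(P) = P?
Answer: 150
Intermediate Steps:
k(X) = -20 + 5*X (k(X) = (-4 + X)*5 = -20 + 5*X)
N(25)*(k(4)*2 + 6) = 25*((-20 + 5*4)*2 + 6) = 25*((-20 + 20)*2 + 6) = 25*(0*2 + 6) = 25*(0 + 6) = 25*6 = 150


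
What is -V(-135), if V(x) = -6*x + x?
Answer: -675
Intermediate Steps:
V(x) = -5*x
-V(-135) = -(-5)*(-135) = -1*675 = -675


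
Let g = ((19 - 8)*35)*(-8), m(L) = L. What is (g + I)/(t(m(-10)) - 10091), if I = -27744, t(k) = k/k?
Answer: 15412/5045 ≈ 3.0549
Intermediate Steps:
t(k) = 1
g = -3080 (g = (11*35)*(-8) = 385*(-8) = -3080)
(g + I)/(t(m(-10)) - 10091) = (-3080 - 27744)/(1 - 10091) = -30824/(-10090) = -30824*(-1/10090) = 15412/5045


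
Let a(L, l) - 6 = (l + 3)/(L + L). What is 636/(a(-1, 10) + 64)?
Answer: 1272/127 ≈ 10.016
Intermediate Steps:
a(L, l) = 6 + (3 + l)/(2*L) (a(L, l) = 6 + (l + 3)/(L + L) = 6 + (3 + l)/((2*L)) = 6 + (3 + l)*(1/(2*L)) = 6 + (3 + l)/(2*L))
636/(a(-1, 10) + 64) = 636/((1/2)*(3 + 10 + 12*(-1))/(-1) + 64) = 636/((1/2)*(-1)*(3 + 10 - 12) + 64) = 636/((1/2)*(-1)*1 + 64) = 636/(-1/2 + 64) = 636/(127/2) = (2/127)*636 = 1272/127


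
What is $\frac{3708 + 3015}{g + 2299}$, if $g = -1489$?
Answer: $\frac{83}{10} \approx 8.3$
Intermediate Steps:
$\frac{3708 + 3015}{g + 2299} = \frac{3708 + 3015}{-1489 + 2299} = \frac{6723}{810} = 6723 \cdot \frac{1}{810} = \frac{83}{10}$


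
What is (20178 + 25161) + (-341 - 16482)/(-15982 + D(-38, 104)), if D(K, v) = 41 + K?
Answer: 724488704/15979 ≈ 45340.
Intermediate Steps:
(20178 + 25161) + (-341 - 16482)/(-15982 + D(-38, 104)) = (20178 + 25161) + (-341 - 16482)/(-15982 + (41 - 38)) = 45339 - 16823/(-15982 + 3) = 45339 - 16823/(-15979) = 45339 - 16823*(-1/15979) = 45339 + 16823/15979 = 724488704/15979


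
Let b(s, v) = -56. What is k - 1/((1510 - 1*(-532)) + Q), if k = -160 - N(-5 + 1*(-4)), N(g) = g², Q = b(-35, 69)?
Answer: -478627/1986 ≈ -241.00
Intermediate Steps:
Q = -56
k = -241 (k = -160 - (-5 + 1*(-4))² = -160 - (-5 - 4)² = -160 - 1*(-9)² = -160 - 1*81 = -160 - 81 = -241)
k - 1/((1510 - 1*(-532)) + Q) = -241 - 1/((1510 - 1*(-532)) - 56) = -241 - 1/((1510 + 532) - 56) = -241 - 1/(2042 - 56) = -241 - 1/1986 = -478627/1986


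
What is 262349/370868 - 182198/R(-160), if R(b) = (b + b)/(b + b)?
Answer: -67571145515/370868 ≈ -1.8220e+5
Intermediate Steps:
R(b) = 1 (R(b) = (2*b)/((2*b)) = (2*b)*(1/(2*b)) = 1)
262349/370868 - 182198/R(-160) = 262349/370868 - 182198/1 = 262349*(1/370868) - 182198*1 = 262349/370868 - 182198 = -67571145515/370868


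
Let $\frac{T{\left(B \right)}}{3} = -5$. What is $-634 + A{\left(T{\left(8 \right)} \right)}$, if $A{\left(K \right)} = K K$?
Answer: $-409$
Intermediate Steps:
$T{\left(B \right)} = -15$ ($T{\left(B \right)} = 3 \left(-5\right) = -15$)
$A{\left(K \right)} = K^{2}$
$-634 + A{\left(T{\left(8 \right)} \right)} = -634 + \left(-15\right)^{2} = -634 + 225 = -409$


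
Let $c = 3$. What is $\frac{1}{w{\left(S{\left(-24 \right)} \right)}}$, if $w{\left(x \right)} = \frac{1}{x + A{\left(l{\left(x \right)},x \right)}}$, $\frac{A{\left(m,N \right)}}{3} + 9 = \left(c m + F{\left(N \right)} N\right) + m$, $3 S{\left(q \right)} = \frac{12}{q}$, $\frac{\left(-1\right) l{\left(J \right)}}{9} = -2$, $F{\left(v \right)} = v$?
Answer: $\frac{2267}{12} \approx 188.92$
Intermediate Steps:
$l{\left(J \right)} = 18$ ($l{\left(J \right)} = \left(-9\right) \left(-2\right) = 18$)
$S{\left(q \right)} = \frac{4}{q}$ ($S{\left(q \right)} = \frac{12 \frac{1}{q}}{3} = \frac{4}{q}$)
$A{\left(m,N \right)} = -27 + 3 N^{2} + 12 m$ ($A{\left(m,N \right)} = -27 + 3 \left(\left(3 m + N N\right) + m\right) = -27 + 3 \left(\left(3 m + N^{2}\right) + m\right) = -27 + 3 \left(\left(N^{2} + 3 m\right) + m\right) = -27 + 3 \left(N^{2} + 4 m\right) = -27 + \left(3 N^{2} + 12 m\right) = -27 + 3 N^{2} + 12 m$)
$w{\left(x \right)} = \frac{1}{189 + x + 3 x^{2}}$ ($w{\left(x \right)} = \frac{1}{x + \left(-27 + 3 x^{2} + 12 \cdot 18\right)} = \frac{1}{x + \left(-27 + 3 x^{2} + 216\right)} = \frac{1}{x + \left(189 + 3 x^{2}\right)} = \frac{1}{189 + x + 3 x^{2}}$)
$\frac{1}{w{\left(S{\left(-24 \right)} \right)}} = \frac{1}{\frac{1}{189 + \frac{4}{-24} + 3 \left(\frac{4}{-24}\right)^{2}}} = \frac{1}{\frac{1}{189 + 4 \left(- \frac{1}{24}\right) + 3 \left(4 \left(- \frac{1}{24}\right)\right)^{2}}} = \frac{1}{\frac{1}{189 - \frac{1}{6} + 3 \left(- \frac{1}{6}\right)^{2}}} = \frac{1}{\frac{1}{189 - \frac{1}{6} + 3 \cdot \frac{1}{36}}} = \frac{1}{\frac{1}{189 - \frac{1}{6} + \frac{1}{12}}} = \frac{1}{\frac{1}{\frac{2267}{12}}} = \frac{1}{\frac{12}{2267}} = \frac{2267}{12}$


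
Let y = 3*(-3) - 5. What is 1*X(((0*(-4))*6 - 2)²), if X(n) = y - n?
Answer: -18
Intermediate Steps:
y = -14 (y = -9 - 5 = -14)
X(n) = -14 - n
1*X(((0*(-4))*6 - 2)²) = 1*(-14 - ((0*(-4))*6 - 2)²) = 1*(-14 - (0*6 - 2)²) = 1*(-14 - (0 - 2)²) = 1*(-14 - 1*(-2)²) = 1*(-14 - 1*4) = 1*(-14 - 4) = 1*(-18) = -18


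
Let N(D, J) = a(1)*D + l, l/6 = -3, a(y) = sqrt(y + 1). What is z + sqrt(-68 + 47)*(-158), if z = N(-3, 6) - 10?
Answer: -28 - 3*sqrt(2) - 158*I*sqrt(21) ≈ -32.243 - 724.05*I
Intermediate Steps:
a(y) = sqrt(1 + y)
l = -18 (l = 6*(-3) = -18)
N(D, J) = -18 + D*sqrt(2) (N(D, J) = sqrt(1 + 1)*D - 18 = sqrt(2)*D - 18 = D*sqrt(2) - 18 = -18 + D*sqrt(2))
z = -28 - 3*sqrt(2) (z = (-18 - 3*sqrt(2)) - 10 = -28 - 3*sqrt(2) ≈ -32.243)
z + sqrt(-68 + 47)*(-158) = (-28 - 3*sqrt(2)) + sqrt(-68 + 47)*(-158) = (-28 - 3*sqrt(2)) + sqrt(-21)*(-158) = (-28 - 3*sqrt(2)) + (I*sqrt(21))*(-158) = (-28 - 3*sqrt(2)) - 158*I*sqrt(21) = -28 - 3*sqrt(2) - 158*I*sqrt(21)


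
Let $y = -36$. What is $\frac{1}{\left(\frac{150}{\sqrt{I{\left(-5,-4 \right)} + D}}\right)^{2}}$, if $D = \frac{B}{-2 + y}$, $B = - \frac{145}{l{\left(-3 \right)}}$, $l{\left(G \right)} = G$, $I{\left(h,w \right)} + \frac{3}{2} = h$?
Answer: $- \frac{443}{1282500} \approx -0.00034542$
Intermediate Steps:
$I{\left(h,w \right)} = - \frac{3}{2} + h$
$B = \frac{145}{3}$ ($B = - \frac{145}{-3} = \left(-145\right) \left(- \frac{1}{3}\right) = \frac{145}{3} \approx 48.333$)
$D = - \frac{145}{114}$ ($D = \frac{145}{3 \left(-2 - 36\right)} = \frac{145}{3 \left(-38\right)} = \frac{145}{3} \left(- \frac{1}{38}\right) = - \frac{145}{114} \approx -1.2719$)
$\frac{1}{\left(\frac{150}{\sqrt{I{\left(-5,-4 \right)} + D}}\right)^{2}} = \frac{1}{\left(\frac{150}{\sqrt{\left(- \frac{3}{2} - 5\right) - \frac{145}{114}}}\right)^{2}} = \frac{1}{\left(\frac{150}{\sqrt{- \frac{13}{2} - \frac{145}{114}}}\right)^{2}} = \frac{1}{\left(\frac{150}{\sqrt{- \frac{443}{57}}}\right)^{2}} = \frac{1}{\left(\frac{150}{\frac{1}{57} i \sqrt{25251}}\right)^{2}} = \frac{1}{\left(150 \left(- \frac{i \sqrt{25251}}{443}\right)\right)^{2}} = \frac{1}{\left(- \frac{150 i \sqrt{25251}}{443}\right)^{2}} = \frac{1}{- \frac{1282500}{443}} = - \frac{443}{1282500}$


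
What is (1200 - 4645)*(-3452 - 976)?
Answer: 15254460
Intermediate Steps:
(1200 - 4645)*(-3452 - 976) = -3445*(-4428) = 15254460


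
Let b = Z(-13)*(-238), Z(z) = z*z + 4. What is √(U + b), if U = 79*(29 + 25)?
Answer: 2*I*√9227 ≈ 192.11*I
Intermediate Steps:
Z(z) = 4 + z² (Z(z) = z² + 4 = 4 + z²)
U = 4266 (U = 79*54 = 4266)
b = -41174 (b = (4 + (-13)²)*(-238) = (4 + 169)*(-238) = 173*(-238) = -41174)
√(U + b) = √(4266 - 41174) = √(-36908) = 2*I*√9227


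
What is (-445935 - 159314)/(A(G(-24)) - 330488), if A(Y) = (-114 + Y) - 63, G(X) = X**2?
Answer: 605249/330089 ≈ 1.8336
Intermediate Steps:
A(Y) = -177 + Y
(-445935 - 159314)/(A(G(-24)) - 330488) = (-445935 - 159314)/((-177 + (-24)**2) - 330488) = -605249/((-177 + 576) - 330488) = -605249/(399 - 330488) = -605249/(-330089) = -605249*(-1/330089) = 605249/330089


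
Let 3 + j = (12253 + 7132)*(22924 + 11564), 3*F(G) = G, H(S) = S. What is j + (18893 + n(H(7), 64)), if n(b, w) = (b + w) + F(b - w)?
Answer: 668568822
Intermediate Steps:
F(G) = G/3
n(b, w) = 2*w/3 + 4*b/3 (n(b, w) = (b + w) + (b - w)/3 = (b + w) + (-w/3 + b/3) = 2*w/3 + 4*b/3)
j = 668549877 (j = -3 + (12253 + 7132)*(22924 + 11564) = -3 + 19385*34488 = -3 + 668549880 = 668549877)
j + (18893 + n(H(7), 64)) = 668549877 + (18893 + ((2/3)*64 + (4/3)*7)) = 668549877 + (18893 + (128/3 + 28/3)) = 668549877 + (18893 + 52) = 668549877 + 18945 = 668568822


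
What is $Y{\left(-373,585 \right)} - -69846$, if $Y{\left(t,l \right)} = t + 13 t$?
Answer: $64624$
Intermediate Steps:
$Y{\left(t,l \right)} = 14 t$
$Y{\left(-373,585 \right)} - -69846 = 14 \left(-373\right) - -69846 = -5222 + 69846 = 64624$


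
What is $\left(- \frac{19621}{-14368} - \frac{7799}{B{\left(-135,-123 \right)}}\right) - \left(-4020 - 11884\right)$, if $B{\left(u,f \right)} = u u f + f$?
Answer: $\frac{256157191123423}{16105076832} \approx 15905.0$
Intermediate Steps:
$B{\left(u,f \right)} = f + f u^{2}$ ($B{\left(u,f \right)} = u^{2} f + f = f u^{2} + f = f + f u^{2}$)
$\left(- \frac{19621}{-14368} - \frac{7799}{B{\left(-135,-123 \right)}}\right) - \left(-4020 - 11884\right) = \left(- \frac{19621}{-14368} - \frac{7799}{\left(-123\right) \left(1 + \left(-135\right)^{2}\right)}\right) - \left(-4020 - 11884\right) = \left(\left(-19621\right) \left(- \frac{1}{14368}\right) - \frac{7799}{\left(-123\right) \left(1 + 18225\right)}\right) - \left(-4020 - 11884\right) = \left(\frac{19621}{14368} - \frac{7799}{\left(-123\right) 18226}\right) - -15904 = \left(\frac{19621}{14368} - \frac{7799}{-2241798}\right) + 15904 = \left(\frac{19621}{14368} - - \frac{7799}{2241798}\right) + 15904 = \left(\frac{19621}{14368} + \frac{7799}{2241798}\right) + 15904 = \frac{22049187295}{16105076832} + 15904 = \frac{256157191123423}{16105076832}$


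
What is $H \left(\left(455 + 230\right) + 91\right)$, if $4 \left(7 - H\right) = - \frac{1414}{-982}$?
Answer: $\frac{2529954}{491} \approx 5152.7$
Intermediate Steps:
$H = \frac{13041}{1964}$ ($H = 7 - \frac{\left(-1414\right) \frac{1}{-982}}{4} = 7 - \frac{\left(-1414\right) \left(- \frac{1}{982}\right)}{4} = 7 - \frac{707}{1964} = \frac{13041}{1964} \approx 6.64$)
$H \left(\left(455 + 230\right) + 91\right) = \frac{13041 \left(\left(455 + 230\right) + 91\right)}{1964} = \frac{13041 \left(685 + 91\right)}{1964} = \frac{13041}{1964} \cdot 776 = \frac{2529954}{491}$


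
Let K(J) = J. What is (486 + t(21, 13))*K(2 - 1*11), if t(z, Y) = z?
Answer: -4563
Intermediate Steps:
(486 + t(21, 13))*K(2 - 1*11) = (486 + 21)*(2 - 1*11) = 507*(2 - 11) = 507*(-9) = -4563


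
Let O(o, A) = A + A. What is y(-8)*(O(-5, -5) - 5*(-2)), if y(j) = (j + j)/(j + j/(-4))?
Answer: 0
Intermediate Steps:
y(j) = 8/3 (y(j) = (2*j)/(j + j*(-1/4)) = (2*j)/(j - j/4) = (2*j)/((3*j/4)) = (2*j)*(4/(3*j)) = 8/3)
O(o, A) = 2*A
y(-8)*(O(-5, -5) - 5*(-2)) = 8*(2*(-5) - 5*(-2))/3 = 8*(-10 + 10)/3 = (8/3)*0 = 0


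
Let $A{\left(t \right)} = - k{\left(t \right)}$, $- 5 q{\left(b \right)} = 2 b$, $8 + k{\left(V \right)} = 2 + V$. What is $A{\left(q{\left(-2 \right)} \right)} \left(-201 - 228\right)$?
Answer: $- \frac{11154}{5} \approx -2230.8$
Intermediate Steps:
$k{\left(V \right)} = -6 + V$ ($k{\left(V \right)} = -8 + \left(2 + V\right) = -6 + V$)
$q{\left(b \right)} = - \frac{2 b}{5}$
$A{\left(t \right)} = 6 - t$ ($A{\left(t \right)} = - (-6 + t) = 6 - t$)
$A{\left(q{\left(-2 \right)} \right)} \left(-201 - 228\right) = \left(6 - \left(- \frac{2}{5}\right) \left(-2\right)\right) \left(-201 - 228\right) = \left(6 - \frac{4}{5}\right) \left(-201 - 228\right) = \left(6 - \frac{4}{5}\right) \left(-429\right) = \frac{26}{5} \left(-429\right) = - \frac{11154}{5}$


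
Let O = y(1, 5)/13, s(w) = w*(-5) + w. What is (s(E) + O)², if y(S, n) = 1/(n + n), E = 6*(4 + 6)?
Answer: 973377601/16900 ≈ 57596.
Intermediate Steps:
E = 60 (E = 6*10 = 60)
s(w) = -4*w (s(w) = -5*w + w = -4*w)
y(S, n) = 1/(2*n)
O = 1/130 (O = ((½)/5)/13 = ((½)*(⅕))*(1/13) = (⅒)*(1/13) = 1/130 ≈ 0.0076923)
(s(E) + O)² = (-4*60 + 1/130)² = (-240 + 1/130)² = (-31199/130)² = 973377601/16900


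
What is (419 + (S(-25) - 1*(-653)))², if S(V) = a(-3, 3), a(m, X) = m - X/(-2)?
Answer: 4583881/4 ≈ 1.1460e+6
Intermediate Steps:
a(m, X) = m + X/2 (a(m, X) = m - X*(-1)/2 = m - (-1)*X/2 = m + X/2)
S(V) = -3/2 (S(V) = -3 + (½)*3 = -3 + 3/2 = -3/2)
(419 + (S(-25) - 1*(-653)))² = (419 + (-3/2 - 1*(-653)))² = (419 + (-3/2 + 653))² = (419 + 1303/2)² = (2141/2)² = 4583881/4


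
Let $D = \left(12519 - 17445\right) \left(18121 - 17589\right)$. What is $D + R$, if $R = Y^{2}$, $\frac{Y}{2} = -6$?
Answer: $-2620488$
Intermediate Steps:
$Y = -12$ ($Y = 2 \left(-6\right) = -12$)
$R = 144$ ($R = \left(-12\right)^{2} = 144$)
$D = -2620632$ ($D = \left(-4926\right) 532 = -2620632$)
$D + R = -2620632 + 144 = -2620488$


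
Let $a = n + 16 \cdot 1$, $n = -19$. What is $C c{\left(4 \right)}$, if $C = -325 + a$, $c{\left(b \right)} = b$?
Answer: $-1312$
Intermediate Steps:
$a = -3$ ($a = -19 + 16 \cdot 1 = -19 + 16 = -3$)
$C = -328$ ($C = -325 - 3 = -328$)
$C c{\left(4 \right)} = \left(-328\right) 4 = -1312$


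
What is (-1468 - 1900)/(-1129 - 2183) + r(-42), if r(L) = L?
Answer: -16967/414 ≈ -40.983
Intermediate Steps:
(-1468 - 1900)/(-1129 - 2183) + r(-42) = (-1468 - 1900)/(-1129 - 2183) - 42 = -3368/(-3312) - 42 = -3368*(-1/3312) - 42 = 421/414 - 42 = -16967/414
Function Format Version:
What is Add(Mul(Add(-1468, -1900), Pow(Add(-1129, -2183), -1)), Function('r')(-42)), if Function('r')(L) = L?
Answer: Rational(-16967, 414) ≈ -40.983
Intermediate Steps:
Add(Mul(Add(-1468, -1900), Pow(Add(-1129, -2183), -1)), Function('r')(-42)) = Add(Mul(Add(-1468, -1900), Pow(Add(-1129, -2183), -1)), -42) = Add(Mul(-3368, Pow(-3312, -1)), -42) = Add(Mul(-3368, Rational(-1, 3312)), -42) = Add(Rational(421, 414), -42) = Rational(-16967, 414)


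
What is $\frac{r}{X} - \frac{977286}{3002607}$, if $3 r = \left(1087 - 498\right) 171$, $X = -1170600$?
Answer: $- \frac{138313057379}{390539083800} \approx -0.35416$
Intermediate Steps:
$r = 33573$ ($r = \frac{\left(1087 - 498\right) 171}{3} = \frac{589 \cdot 171}{3} = \frac{1}{3} \cdot 100719 = 33573$)
$\frac{r}{X} - \frac{977286}{3002607} = \frac{33573}{-1170600} - \frac{977286}{3002607} = 33573 \left(- \frac{1}{1170600}\right) - \frac{325762}{1000869} = - \frac{11191}{390200} - \frac{325762}{1000869} = - \frac{138313057379}{390539083800}$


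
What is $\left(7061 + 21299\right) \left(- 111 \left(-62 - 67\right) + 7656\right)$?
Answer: $623211000$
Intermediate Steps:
$\left(7061 + 21299\right) \left(- 111 \left(-62 - 67\right) + 7656\right) = 28360 \left(\left(-111\right) \left(-129\right) + 7656\right) = 28360 \left(14319 + 7656\right) = 28360 \cdot 21975 = 623211000$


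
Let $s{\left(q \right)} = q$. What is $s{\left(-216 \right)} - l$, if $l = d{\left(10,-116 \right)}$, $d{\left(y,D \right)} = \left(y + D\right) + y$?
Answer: $-120$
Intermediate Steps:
$d{\left(y,D \right)} = D + 2 y$ ($d{\left(y,D \right)} = \left(D + y\right) + y = D + 2 y$)
$l = -96$ ($l = -116 + 2 \cdot 10 = -116 + 20 = -96$)
$s{\left(-216 \right)} - l = -216 - -96 = -216 + 96 = -120$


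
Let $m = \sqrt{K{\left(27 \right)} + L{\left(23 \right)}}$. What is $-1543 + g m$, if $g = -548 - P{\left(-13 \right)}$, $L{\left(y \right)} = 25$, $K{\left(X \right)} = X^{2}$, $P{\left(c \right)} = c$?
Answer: $-1543 - 535 \sqrt{754} \approx -16234.0$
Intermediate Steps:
$g = -535$ ($g = -548 - -13 = -548 + 13 = -535$)
$m = \sqrt{754}$ ($m = \sqrt{27^{2} + 25} = \sqrt{729 + 25} = \sqrt{754} \approx 27.459$)
$-1543 + g m = -1543 - 535 \sqrt{754}$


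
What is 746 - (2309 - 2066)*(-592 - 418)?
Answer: 246176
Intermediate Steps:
746 - (2309 - 2066)*(-592 - 418) = 746 - 243*(-1010) = 746 - 1*(-245430) = 746 + 245430 = 246176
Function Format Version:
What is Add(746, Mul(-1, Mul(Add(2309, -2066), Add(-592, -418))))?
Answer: 246176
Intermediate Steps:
Add(746, Mul(-1, Mul(Add(2309, -2066), Add(-592, -418)))) = Add(746, Mul(-1, Mul(243, -1010))) = Add(746, Mul(-1, -245430)) = Add(746, 245430) = 246176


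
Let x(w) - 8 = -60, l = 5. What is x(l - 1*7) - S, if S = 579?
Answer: -631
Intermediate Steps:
x(w) = -52 (x(w) = 8 - 60 = -52)
x(l - 1*7) - S = -52 - 1*579 = -52 - 579 = -631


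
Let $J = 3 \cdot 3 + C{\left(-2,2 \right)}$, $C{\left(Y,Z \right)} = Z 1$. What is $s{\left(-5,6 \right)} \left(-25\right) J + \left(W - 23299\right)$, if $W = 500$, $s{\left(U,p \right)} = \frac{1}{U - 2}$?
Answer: $- \frac{159318}{7} \approx -22760.0$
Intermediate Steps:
$s{\left(U,p \right)} = \frac{1}{-2 + U}$
$C{\left(Y,Z \right)} = Z$
$J = 11$ ($J = 3 \cdot 3 + 2 = 9 + 2 = 11$)
$s{\left(-5,6 \right)} \left(-25\right) J + \left(W - 23299\right) = \frac{1}{-2 - 5} \left(-25\right) 11 + \left(500 - 23299\right) = \frac{1}{-7} \left(-25\right) 11 + \left(500 - 23299\right) = \left(- \frac{1}{7}\right) \left(-25\right) 11 - 22799 = \frac{25}{7} \cdot 11 - 22799 = \frac{275}{7} - 22799 = - \frac{159318}{7}$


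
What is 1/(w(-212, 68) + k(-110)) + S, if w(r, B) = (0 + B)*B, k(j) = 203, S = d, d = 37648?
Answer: 181726897/4827 ≈ 37648.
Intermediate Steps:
S = 37648
w(r, B) = B² (w(r, B) = B*B = B²)
1/(w(-212, 68) + k(-110)) + S = 1/(68² + 203) + 37648 = 1/(4624 + 203) + 37648 = 1/4827 + 37648 = 181726897/4827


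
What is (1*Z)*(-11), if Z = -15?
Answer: 165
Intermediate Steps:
(1*Z)*(-11) = (1*(-15))*(-11) = -15*(-11) = 165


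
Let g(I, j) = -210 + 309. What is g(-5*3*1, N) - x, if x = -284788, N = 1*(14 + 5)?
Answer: 284887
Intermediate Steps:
N = 19 (N = 1*19 = 19)
g(I, j) = 99
g(-5*3*1, N) - x = 99 - 1*(-284788) = 99 + 284788 = 284887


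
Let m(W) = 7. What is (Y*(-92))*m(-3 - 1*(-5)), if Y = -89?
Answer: 57316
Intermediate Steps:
(Y*(-92))*m(-3 - 1*(-5)) = -89*(-92)*7 = 8188*7 = 57316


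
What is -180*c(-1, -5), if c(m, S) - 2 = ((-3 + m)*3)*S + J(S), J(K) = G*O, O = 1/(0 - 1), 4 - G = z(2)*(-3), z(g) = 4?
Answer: -8280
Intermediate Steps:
G = 16 (G = 4 - 4*(-3) = 4 - 1*(-12) = 4 + 12 = 16)
O = -1 (O = 1/(-1) = -1)
J(K) = -16 (J(K) = 16*(-1) = -16)
c(m, S) = -14 + S*(-9 + 3*m) (c(m, S) = 2 + (((-3 + m)*3)*S - 16) = 2 + ((-9 + 3*m)*S - 16) = 2 + (S*(-9 + 3*m) - 16) = 2 + (-16 + S*(-9 + 3*m)) = -14 + S*(-9 + 3*m))
-180*c(-1, -5) = -180*(-14 - 9*(-5) + 3*(-5)*(-1)) = -180*(-14 + 45 + 15) = -180*46 = -8280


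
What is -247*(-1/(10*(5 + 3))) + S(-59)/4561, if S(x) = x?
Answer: 1121847/364880 ≈ 3.0746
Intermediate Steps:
-247*(-1/(10*(5 + 3))) + S(-59)/4561 = -247*(-1/(10*(5 + 3))) - 59/4561 = -247/(-10*8*1) - 59*1/4561 = -247/((-80*1)) - 59/4561 = -247/(-80) - 59/4561 = -247*(-1/80) - 59/4561 = 247/80 - 59/4561 = 1121847/364880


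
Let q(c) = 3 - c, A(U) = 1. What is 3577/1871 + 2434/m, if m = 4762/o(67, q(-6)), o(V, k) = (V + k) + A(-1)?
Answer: 183846376/4454851 ≈ 41.269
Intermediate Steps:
o(V, k) = 1 + V + k (o(V, k) = (V + k) + 1 = 1 + V + k)
m = 4762/77 (m = 4762/(1 + 67 + (3 - 1*(-6))) = 4762/(1 + 67 + (3 + 6)) = 4762/(1 + 67 + 9) = 4762/77 ≈ 61.844)
3577/1871 + 2434/m = 3577/1871 + 2434/(4762/77) = 3577*(1/1871) + 2434*(77/4762) = 3577/1871 + 93709/2381 = 183846376/4454851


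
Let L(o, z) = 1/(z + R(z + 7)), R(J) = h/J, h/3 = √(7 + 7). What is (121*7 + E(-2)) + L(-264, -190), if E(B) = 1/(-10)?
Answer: 568808745217/671640430 + 61*√14/134328086 ≈ 846.89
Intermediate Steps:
E(B) = -⅒
h = 3*√14 (h = 3*√(7 + 7) = 3*√14 ≈ 11.225)
R(J) = 3*√14/J (R(J) = (3*√14)/J = 3*√14/J)
L(o, z) = 1/(z + 3*√14/(7 + z)) (L(o, z) = 1/(z + 3*√14/(z + 7)) = 1/(z + 3*√14/(7 + z)))
(121*7 + E(-2)) + L(-264, -190) = (121*7 - ⅒) + (7 - 190)/(3*√14 - 190*(7 - 190)) = (847 - ⅒) - 183/(3*√14 - 190*(-183)) = 8469/10 - 183/(3*√14 + 34770) = 8469/10 - 183/(34770 + 3*√14)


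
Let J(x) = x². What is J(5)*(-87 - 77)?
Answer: -4100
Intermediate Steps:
J(5)*(-87 - 77) = 5²*(-87 - 77) = 25*(-164) = -4100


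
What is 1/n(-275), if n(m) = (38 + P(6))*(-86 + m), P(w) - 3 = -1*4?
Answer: -1/13357 ≈ -7.4867e-5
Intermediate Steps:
P(w) = -1 (P(w) = 3 - 1*4 = 3 - 4 = -1)
n(m) = -3182 + 37*m (n(m) = (38 - 1)*(-86 + m) = 37*(-86 + m) = -3182 + 37*m)
1/n(-275) = 1/(-3182 + 37*(-275)) = 1/(-3182 - 10175) = 1/(-13357) = -1/13357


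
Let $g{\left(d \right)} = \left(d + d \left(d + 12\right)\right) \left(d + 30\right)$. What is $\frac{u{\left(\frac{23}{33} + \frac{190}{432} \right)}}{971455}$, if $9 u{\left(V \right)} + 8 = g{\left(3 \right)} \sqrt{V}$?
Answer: $- \frac{8}{8743095} + \frac{4 \sqrt{178266}}{8743095} \approx 0.00019225$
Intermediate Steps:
$g{\left(d \right)} = \left(30 + d\right) \left(d + d \left(12 + d\right)\right)$ ($g{\left(d \right)} = \left(d + d \left(12 + d\right)\right) \left(30 + d\right) = \left(30 + d\right) \left(d + d \left(12 + d\right)\right)$)
$u{\left(V \right)} = - \frac{8}{9} + 176 \sqrt{V}$ ($u{\left(V \right)} = - \frac{8}{9} + \frac{3 \left(390 + 3^{2} + 43 \cdot 3\right) \sqrt{V}}{9} = - \frac{8}{9} + \frac{3 \left(390 + 9 + 129\right) \sqrt{V}}{9} = - \frac{8}{9} + \frac{3 \cdot 528 \sqrt{V}}{9} = - \frac{8}{9} + \frac{1584 \sqrt{V}}{9} = - \frac{8}{9} + 176 \sqrt{V}$)
$\frac{u{\left(\frac{23}{33} + \frac{190}{432} \right)}}{971455} = \frac{- \frac{8}{9} + 176 \sqrt{\frac{23}{33} + \frac{190}{432}}}{971455} = \left(- \frac{8}{9} + 176 \sqrt{23 \cdot \frac{1}{33} + 190 \cdot \frac{1}{432}}\right) \frac{1}{971455} = \left(- \frac{8}{9} + 176 \sqrt{\frac{23}{33} + \frac{95}{216}}\right) \frac{1}{971455} = \left(- \frac{8}{9} + 176 \sqrt{\frac{2701}{2376}}\right) \frac{1}{971455} = \left(- \frac{8}{9} + 176 \frac{\sqrt{178266}}{396}\right) \frac{1}{971455} = \left(- \frac{8}{9} + \frac{4 \sqrt{178266}}{9}\right) \frac{1}{971455} = - \frac{8}{8743095} + \frac{4 \sqrt{178266}}{8743095}$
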